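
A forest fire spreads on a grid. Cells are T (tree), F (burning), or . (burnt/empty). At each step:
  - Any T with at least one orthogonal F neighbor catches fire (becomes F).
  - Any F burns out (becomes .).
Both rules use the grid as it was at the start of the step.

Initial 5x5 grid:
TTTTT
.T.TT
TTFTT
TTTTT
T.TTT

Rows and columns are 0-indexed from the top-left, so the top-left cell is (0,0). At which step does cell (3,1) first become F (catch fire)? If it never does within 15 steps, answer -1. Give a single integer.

Step 1: cell (3,1)='T' (+3 fires, +1 burnt)
Step 2: cell (3,1)='F' (+7 fires, +3 burnt)
  -> target ignites at step 2
Step 3: cell (3,1)='.' (+6 fires, +7 burnt)
Step 4: cell (3,1)='.' (+5 fires, +6 burnt)
Step 5: cell (3,1)='.' (+0 fires, +5 burnt)
  fire out at step 5

2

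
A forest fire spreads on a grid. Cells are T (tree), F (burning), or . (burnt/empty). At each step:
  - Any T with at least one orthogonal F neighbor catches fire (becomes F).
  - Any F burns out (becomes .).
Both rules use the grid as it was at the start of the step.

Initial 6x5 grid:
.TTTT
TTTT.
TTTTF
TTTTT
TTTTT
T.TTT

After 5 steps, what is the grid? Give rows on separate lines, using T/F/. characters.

Step 1: 2 trees catch fire, 1 burn out
  .TTTT
  TTTT.
  TTTF.
  TTTTF
  TTTTT
  T.TTT
Step 2: 4 trees catch fire, 2 burn out
  .TTTT
  TTTF.
  TTF..
  TTTF.
  TTTTF
  T.TTT
Step 3: 6 trees catch fire, 4 burn out
  .TTFT
  TTF..
  TF...
  TTF..
  TTTF.
  T.TTF
Step 4: 7 trees catch fire, 6 burn out
  .TF.F
  TF...
  F....
  TF...
  TTF..
  T.TF.
Step 5: 5 trees catch fire, 7 burn out
  .F...
  F....
  .....
  F....
  TF...
  T.F..

.F...
F....
.....
F....
TF...
T.F..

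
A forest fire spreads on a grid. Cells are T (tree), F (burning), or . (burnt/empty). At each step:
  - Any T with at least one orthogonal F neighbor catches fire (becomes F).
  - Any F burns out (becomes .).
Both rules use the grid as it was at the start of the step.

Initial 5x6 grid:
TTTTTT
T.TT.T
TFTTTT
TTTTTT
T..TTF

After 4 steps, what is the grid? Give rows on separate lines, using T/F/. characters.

Step 1: 5 trees catch fire, 2 burn out
  TTTTTT
  T.TT.T
  F.FTTT
  TFTTTF
  T..TF.
Step 2: 8 trees catch fire, 5 burn out
  TTTTTT
  F.FT.T
  ...FTF
  F.FTF.
  T..F..
Step 3: 7 trees catch fire, 8 burn out
  FTFTTT
  ...F.F
  ....F.
  ...F..
  F.....
Step 4: 3 trees catch fire, 7 burn out
  .F.FTF
  ......
  ......
  ......
  ......

.F.FTF
......
......
......
......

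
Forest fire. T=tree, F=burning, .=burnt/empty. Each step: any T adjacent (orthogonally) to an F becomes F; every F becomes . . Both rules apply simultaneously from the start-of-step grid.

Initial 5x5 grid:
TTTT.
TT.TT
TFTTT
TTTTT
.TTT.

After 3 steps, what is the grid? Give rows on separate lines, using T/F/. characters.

Step 1: 4 trees catch fire, 1 burn out
  TTTT.
  TF.TT
  F.FTT
  TFTTT
  .TTT.
Step 2: 6 trees catch fire, 4 burn out
  TFTT.
  F..TT
  ...FT
  F.FTT
  .FTT.
Step 3: 6 trees catch fire, 6 burn out
  F.FT.
  ...FT
  ....F
  ...FT
  ..FT.

F.FT.
...FT
....F
...FT
..FT.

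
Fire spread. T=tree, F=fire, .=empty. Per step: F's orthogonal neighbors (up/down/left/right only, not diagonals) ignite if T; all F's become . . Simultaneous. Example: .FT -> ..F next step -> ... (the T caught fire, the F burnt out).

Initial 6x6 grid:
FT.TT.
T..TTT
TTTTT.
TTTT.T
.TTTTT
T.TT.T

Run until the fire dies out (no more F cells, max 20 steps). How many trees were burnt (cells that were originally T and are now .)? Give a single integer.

Answer: 25

Derivation:
Step 1: +2 fires, +1 burnt (F count now 2)
Step 2: +1 fires, +2 burnt (F count now 1)
Step 3: +2 fires, +1 burnt (F count now 2)
Step 4: +2 fires, +2 burnt (F count now 2)
Step 5: +3 fires, +2 burnt (F count now 3)
Step 6: +4 fires, +3 burnt (F count now 4)
Step 7: +4 fires, +4 burnt (F count now 4)
Step 8: +4 fires, +4 burnt (F count now 4)
Step 9: +1 fires, +4 burnt (F count now 1)
Step 10: +2 fires, +1 burnt (F count now 2)
Step 11: +0 fires, +2 burnt (F count now 0)
Fire out after step 11
Initially T: 26, now '.': 35
Total burnt (originally-T cells now '.'): 25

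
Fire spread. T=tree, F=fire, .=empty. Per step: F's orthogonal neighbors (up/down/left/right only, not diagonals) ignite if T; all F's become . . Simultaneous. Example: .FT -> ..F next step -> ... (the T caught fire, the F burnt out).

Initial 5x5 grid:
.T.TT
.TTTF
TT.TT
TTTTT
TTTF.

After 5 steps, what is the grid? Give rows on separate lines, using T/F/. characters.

Step 1: 5 trees catch fire, 2 burn out
  .T.TF
  .TTF.
  TT.TF
  TTTFT
  TTF..
Step 2: 6 trees catch fire, 5 burn out
  .T.F.
  .TF..
  TT.F.
  TTF.F
  TF...
Step 3: 3 trees catch fire, 6 burn out
  .T...
  .F...
  TT...
  TF...
  F....
Step 4: 3 trees catch fire, 3 burn out
  .F...
  .....
  TF...
  F....
  .....
Step 5: 1 trees catch fire, 3 burn out
  .....
  .....
  F....
  .....
  .....

.....
.....
F....
.....
.....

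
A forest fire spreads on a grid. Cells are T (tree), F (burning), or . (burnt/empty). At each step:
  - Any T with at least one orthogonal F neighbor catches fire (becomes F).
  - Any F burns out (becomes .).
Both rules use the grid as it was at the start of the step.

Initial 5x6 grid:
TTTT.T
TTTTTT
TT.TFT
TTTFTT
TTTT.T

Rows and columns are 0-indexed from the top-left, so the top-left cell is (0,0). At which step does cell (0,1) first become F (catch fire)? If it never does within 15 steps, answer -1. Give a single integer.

Step 1: cell (0,1)='T' (+6 fires, +2 burnt)
Step 2: cell (0,1)='T' (+5 fires, +6 burnt)
Step 3: cell (0,1)='T' (+7 fires, +5 burnt)
Step 4: cell (0,1)='T' (+4 fires, +7 burnt)
Step 5: cell (0,1)='F' (+2 fires, +4 burnt)
  -> target ignites at step 5
Step 6: cell (0,1)='.' (+1 fires, +2 burnt)
Step 7: cell (0,1)='.' (+0 fires, +1 burnt)
  fire out at step 7

5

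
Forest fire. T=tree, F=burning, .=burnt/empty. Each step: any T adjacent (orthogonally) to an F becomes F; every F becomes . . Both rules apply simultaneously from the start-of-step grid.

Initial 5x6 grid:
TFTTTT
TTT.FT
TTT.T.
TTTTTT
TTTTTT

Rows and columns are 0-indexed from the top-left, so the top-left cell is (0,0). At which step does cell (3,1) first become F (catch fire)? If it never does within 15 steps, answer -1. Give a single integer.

Step 1: cell (3,1)='T' (+6 fires, +2 burnt)
Step 2: cell (3,1)='T' (+6 fires, +6 burnt)
Step 3: cell (3,1)='F' (+6 fires, +6 burnt)
  -> target ignites at step 3
Step 4: cell (3,1)='.' (+5 fires, +6 burnt)
Step 5: cell (3,1)='.' (+2 fires, +5 burnt)
Step 6: cell (3,1)='.' (+0 fires, +2 burnt)
  fire out at step 6

3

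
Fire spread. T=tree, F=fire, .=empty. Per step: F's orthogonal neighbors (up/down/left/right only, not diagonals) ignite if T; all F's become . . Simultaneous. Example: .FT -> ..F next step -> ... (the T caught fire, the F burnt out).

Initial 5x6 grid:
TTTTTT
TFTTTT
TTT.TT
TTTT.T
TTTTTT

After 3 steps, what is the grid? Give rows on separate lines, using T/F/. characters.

Step 1: 4 trees catch fire, 1 burn out
  TFTTTT
  F.FTTT
  TFT.TT
  TTTT.T
  TTTTTT
Step 2: 6 trees catch fire, 4 burn out
  F.FTTT
  ...FTT
  F.F.TT
  TFTT.T
  TTTTTT
Step 3: 5 trees catch fire, 6 burn out
  ...FTT
  ....FT
  ....TT
  F.FT.T
  TFTTTT

...FTT
....FT
....TT
F.FT.T
TFTTTT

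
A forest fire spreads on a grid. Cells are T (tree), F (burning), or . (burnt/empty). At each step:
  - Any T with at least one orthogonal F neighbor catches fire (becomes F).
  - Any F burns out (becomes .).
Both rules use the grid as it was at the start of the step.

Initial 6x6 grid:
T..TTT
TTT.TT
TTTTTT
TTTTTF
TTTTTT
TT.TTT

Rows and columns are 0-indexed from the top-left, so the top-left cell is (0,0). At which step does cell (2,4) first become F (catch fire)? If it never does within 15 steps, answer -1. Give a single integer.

Step 1: cell (2,4)='T' (+3 fires, +1 burnt)
Step 2: cell (2,4)='F' (+5 fires, +3 burnt)
  -> target ignites at step 2
Step 3: cell (2,4)='.' (+6 fires, +5 burnt)
Step 4: cell (2,4)='.' (+5 fires, +6 burnt)
Step 5: cell (2,4)='.' (+5 fires, +5 burnt)
Step 6: cell (2,4)='.' (+4 fires, +5 burnt)
Step 7: cell (2,4)='.' (+2 fires, +4 burnt)
Step 8: cell (2,4)='.' (+1 fires, +2 burnt)
Step 9: cell (2,4)='.' (+0 fires, +1 burnt)
  fire out at step 9

2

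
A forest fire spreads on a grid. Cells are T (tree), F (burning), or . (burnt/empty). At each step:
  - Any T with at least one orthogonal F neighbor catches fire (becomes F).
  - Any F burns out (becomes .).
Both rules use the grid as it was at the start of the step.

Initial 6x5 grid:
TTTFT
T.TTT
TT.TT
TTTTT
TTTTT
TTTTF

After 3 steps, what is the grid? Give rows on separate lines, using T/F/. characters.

Step 1: 5 trees catch fire, 2 burn out
  TTF.F
  T.TFT
  TT.TT
  TTTTT
  TTTTF
  TTTF.
Step 2: 7 trees catch fire, 5 burn out
  TF...
  T.F.F
  TT.FT
  TTTTF
  TTTF.
  TTF..
Step 3: 5 trees catch fire, 7 burn out
  F....
  T....
  TT..F
  TTTF.
  TTF..
  TF...

F....
T....
TT..F
TTTF.
TTF..
TF...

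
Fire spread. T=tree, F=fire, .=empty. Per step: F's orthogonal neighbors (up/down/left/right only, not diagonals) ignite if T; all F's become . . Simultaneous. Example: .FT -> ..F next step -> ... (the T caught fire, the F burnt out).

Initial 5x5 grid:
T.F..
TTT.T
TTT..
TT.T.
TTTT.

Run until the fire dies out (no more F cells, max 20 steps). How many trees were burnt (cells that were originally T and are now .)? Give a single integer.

Answer: 14

Derivation:
Step 1: +1 fires, +1 burnt (F count now 1)
Step 2: +2 fires, +1 burnt (F count now 2)
Step 3: +2 fires, +2 burnt (F count now 2)
Step 4: +3 fires, +2 burnt (F count now 3)
Step 5: +2 fires, +3 burnt (F count now 2)
Step 6: +2 fires, +2 burnt (F count now 2)
Step 7: +1 fires, +2 burnt (F count now 1)
Step 8: +1 fires, +1 burnt (F count now 1)
Step 9: +0 fires, +1 burnt (F count now 0)
Fire out after step 9
Initially T: 15, now '.': 24
Total burnt (originally-T cells now '.'): 14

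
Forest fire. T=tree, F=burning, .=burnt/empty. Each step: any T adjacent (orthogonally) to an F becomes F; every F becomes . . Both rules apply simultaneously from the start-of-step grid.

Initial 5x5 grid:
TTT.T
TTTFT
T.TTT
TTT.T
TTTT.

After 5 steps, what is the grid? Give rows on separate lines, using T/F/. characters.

Step 1: 3 trees catch fire, 1 burn out
  TTT.T
  TTF.F
  T.TFT
  TTT.T
  TTTT.
Step 2: 5 trees catch fire, 3 burn out
  TTF.F
  TF...
  T.F.F
  TTT.T
  TTTT.
Step 3: 4 trees catch fire, 5 burn out
  TF...
  F....
  T....
  TTF.F
  TTTT.
Step 4: 4 trees catch fire, 4 burn out
  F....
  .....
  F....
  TF...
  TTFT.
Step 5: 3 trees catch fire, 4 burn out
  .....
  .....
  .....
  F....
  TF.F.

.....
.....
.....
F....
TF.F.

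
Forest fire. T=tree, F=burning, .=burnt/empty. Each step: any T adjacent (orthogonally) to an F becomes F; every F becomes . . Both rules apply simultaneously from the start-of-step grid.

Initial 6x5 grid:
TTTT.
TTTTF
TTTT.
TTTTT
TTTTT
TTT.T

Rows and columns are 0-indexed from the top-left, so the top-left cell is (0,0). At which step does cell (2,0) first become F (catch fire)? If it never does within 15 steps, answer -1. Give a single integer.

Step 1: cell (2,0)='T' (+1 fires, +1 burnt)
Step 2: cell (2,0)='T' (+3 fires, +1 burnt)
Step 3: cell (2,0)='T' (+4 fires, +3 burnt)
Step 4: cell (2,0)='T' (+6 fires, +4 burnt)
Step 5: cell (2,0)='F' (+5 fires, +6 burnt)
  -> target ignites at step 5
Step 6: cell (2,0)='.' (+4 fires, +5 burnt)
Step 7: cell (2,0)='.' (+2 fires, +4 burnt)
Step 8: cell (2,0)='.' (+1 fires, +2 burnt)
Step 9: cell (2,0)='.' (+0 fires, +1 burnt)
  fire out at step 9

5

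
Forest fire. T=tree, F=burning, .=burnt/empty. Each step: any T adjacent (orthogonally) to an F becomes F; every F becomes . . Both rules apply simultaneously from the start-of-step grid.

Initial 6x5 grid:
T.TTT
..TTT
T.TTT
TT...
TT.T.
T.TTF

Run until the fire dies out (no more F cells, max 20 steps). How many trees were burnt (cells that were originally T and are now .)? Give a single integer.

Step 1: +1 fires, +1 burnt (F count now 1)
Step 2: +2 fires, +1 burnt (F count now 2)
Step 3: +0 fires, +2 burnt (F count now 0)
Fire out after step 3
Initially T: 19, now '.': 14
Total burnt (originally-T cells now '.'): 3

Answer: 3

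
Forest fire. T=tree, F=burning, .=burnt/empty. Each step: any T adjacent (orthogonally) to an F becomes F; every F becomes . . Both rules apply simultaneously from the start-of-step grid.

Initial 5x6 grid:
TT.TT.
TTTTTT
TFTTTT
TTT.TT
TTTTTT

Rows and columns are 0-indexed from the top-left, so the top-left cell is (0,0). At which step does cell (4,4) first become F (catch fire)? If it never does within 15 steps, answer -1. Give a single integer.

Step 1: cell (4,4)='T' (+4 fires, +1 burnt)
Step 2: cell (4,4)='T' (+7 fires, +4 burnt)
Step 3: cell (4,4)='T' (+5 fires, +7 burnt)
Step 4: cell (4,4)='T' (+5 fires, +5 burnt)
Step 5: cell (4,4)='F' (+4 fires, +5 burnt)
  -> target ignites at step 5
Step 6: cell (4,4)='.' (+1 fires, +4 burnt)
Step 7: cell (4,4)='.' (+0 fires, +1 burnt)
  fire out at step 7

5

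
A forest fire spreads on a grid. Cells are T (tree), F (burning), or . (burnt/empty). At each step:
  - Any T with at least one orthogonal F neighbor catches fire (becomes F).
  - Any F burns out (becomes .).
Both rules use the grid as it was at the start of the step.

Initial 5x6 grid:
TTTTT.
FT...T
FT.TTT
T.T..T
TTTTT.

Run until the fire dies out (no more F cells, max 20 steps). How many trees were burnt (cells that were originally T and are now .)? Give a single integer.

Answer: 14

Derivation:
Step 1: +4 fires, +2 burnt (F count now 4)
Step 2: +2 fires, +4 burnt (F count now 2)
Step 3: +2 fires, +2 burnt (F count now 2)
Step 4: +2 fires, +2 burnt (F count now 2)
Step 5: +3 fires, +2 burnt (F count now 3)
Step 6: +1 fires, +3 burnt (F count now 1)
Step 7: +0 fires, +1 burnt (F count now 0)
Fire out after step 7
Initially T: 19, now '.': 25
Total burnt (originally-T cells now '.'): 14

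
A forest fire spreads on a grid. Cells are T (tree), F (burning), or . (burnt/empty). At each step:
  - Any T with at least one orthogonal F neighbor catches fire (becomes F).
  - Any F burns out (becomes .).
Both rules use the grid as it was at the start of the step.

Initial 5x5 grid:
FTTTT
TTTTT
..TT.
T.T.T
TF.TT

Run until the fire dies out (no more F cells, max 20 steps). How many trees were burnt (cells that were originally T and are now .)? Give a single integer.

Answer: 14

Derivation:
Step 1: +3 fires, +2 burnt (F count now 3)
Step 2: +3 fires, +3 burnt (F count now 3)
Step 3: +2 fires, +3 burnt (F count now 2)
Step 4: +3 fires, +2 burnt (F count now 3)
Step 5: +3 fires, +3 burnt (F count now 3)
Step 6: +0 fires, +3 burnt (F count now 0)
Fire out after step 6
Initially T: 17, now '.': 22
Total burnt (originally-T cells now '.'): 14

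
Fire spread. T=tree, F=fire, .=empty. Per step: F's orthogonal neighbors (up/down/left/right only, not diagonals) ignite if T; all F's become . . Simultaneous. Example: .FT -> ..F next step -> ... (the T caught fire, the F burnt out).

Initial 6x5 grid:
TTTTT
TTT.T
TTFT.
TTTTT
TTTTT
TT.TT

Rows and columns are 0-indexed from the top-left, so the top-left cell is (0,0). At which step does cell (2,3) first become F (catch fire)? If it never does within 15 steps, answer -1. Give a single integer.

Step 1: cell (2,3)='F' (+4 fires, +1 burnt)
  -> target ignites at step 1
Step 2: cell (2,3)='.' (+6 fires, +4 burnt)
Step 3: cell (2,3)='.' (+7 fires, +6 burnt)
Step 4: cell (2,3)='.' (+6 fires, +7 burnt)
Step 5: cell (2,3)='.' (+3 fires, +6 burnt)
Step 6: cell (2,3)='.' (+0 fires, +3 burnt)
  fire out at step 6

1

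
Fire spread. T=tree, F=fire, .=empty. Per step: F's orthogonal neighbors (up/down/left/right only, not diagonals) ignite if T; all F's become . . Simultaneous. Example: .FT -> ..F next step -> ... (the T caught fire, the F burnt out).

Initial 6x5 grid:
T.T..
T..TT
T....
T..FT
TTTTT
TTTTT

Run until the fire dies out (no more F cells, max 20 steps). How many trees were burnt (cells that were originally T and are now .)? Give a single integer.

Answer: 15

Derivation:
Step 1: +2 fires, +1 burnt (F count now 2)
Step 2: +3 fires, +2 burnt (F count now 3)
Step 3: +3 fires, +3 burnt (F count now 3)
Step 4: +2 fires, +3 burnt (F count now 2)
Step 5: +2 fires, +2 burnt (F count now 2)
Step 6: +1 fires, +2 burnt (F count now 1)
Step 7: +1 fires, +1 burnt (F count now 1)
Step 8: +1 fires, +1 burnt (F count now 1)
Step 9: +0 fires, +1 burnt (F count now 0)
Fire out after step 9
Initially T: 18, now '.': 27
Total burnt (originally-T cells now '.'): 15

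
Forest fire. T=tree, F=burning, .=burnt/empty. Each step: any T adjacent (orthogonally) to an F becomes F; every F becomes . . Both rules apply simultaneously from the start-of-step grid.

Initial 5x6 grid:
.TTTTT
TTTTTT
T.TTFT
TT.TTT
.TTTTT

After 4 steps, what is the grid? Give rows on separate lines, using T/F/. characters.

Step 1: 4 trees catch fire, 1 burn out
  .TTTTT
  TTTTFT
  T.TF.F
  TT.TFT
  .TTTTT
Step 2: 7 trees catch fire, 4 burn out
  .TTTFT
  TTTF.F
  T.F...
  TT.F.F
  .TTTFT
Step 3: 5 trees catch fire, 7 burn out
  .TTF.F
  TTF...
  T.....
  TT....
  .TTF.F
Step 4: 3 trees catch fire, 5 burn out
  .TF...
  TF....
  T.....
  TT....
  .TF...

.TF...
TF....
T.....
TT....
.TF...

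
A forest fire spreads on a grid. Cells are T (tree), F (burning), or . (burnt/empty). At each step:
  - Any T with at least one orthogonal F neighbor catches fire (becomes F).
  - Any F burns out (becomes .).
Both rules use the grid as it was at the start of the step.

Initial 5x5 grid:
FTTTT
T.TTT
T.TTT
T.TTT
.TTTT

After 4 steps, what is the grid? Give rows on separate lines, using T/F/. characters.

Step 1: 2 trees catch fire, 1 burn out
  .FTTT
  F.TTT
  T.TTT
  T.TTT
  .TTTT
Step 2: 2 trees catch fire, 2 burn out
  ..FTT
  ..TTT
  F.TTT
  T.TTT
  .TTTT
Step 3: 3 trees catch fire, 2 burn out
  ...FT
  ..FTT
  ..TTT
  F.TTT
  .TTTT
Step 4: 3 trees catch fire, 3 burn out
  ....F
  ...FT
  ..FTT
  ..TTT
  .TTTT

....F
...FT
..FTT
..TTT
.TTTT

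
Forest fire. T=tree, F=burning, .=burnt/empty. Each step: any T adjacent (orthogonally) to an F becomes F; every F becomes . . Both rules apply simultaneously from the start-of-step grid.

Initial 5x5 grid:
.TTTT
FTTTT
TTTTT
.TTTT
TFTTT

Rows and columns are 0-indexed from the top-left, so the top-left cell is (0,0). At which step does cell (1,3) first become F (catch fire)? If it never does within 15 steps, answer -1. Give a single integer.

Step 1: cell (1,3)='T' (+5 fires, +2 burnt)
Step 2: cell (1,3)='T' (+5 fires, +5 burnt)
Step 3: cell (1,3)='F' (+5 fires, +5 burnt)
  -> target ignites at step 3
Step 4: cell (1,3)='.' (+4 fires, +5 burnt)
Step 5: cell (1,3)='.' (+2 fires, +4 burnt)
Step 6: cell (1,3)='.' (+0 fires, +2 burnt)
  fire out at step 6

3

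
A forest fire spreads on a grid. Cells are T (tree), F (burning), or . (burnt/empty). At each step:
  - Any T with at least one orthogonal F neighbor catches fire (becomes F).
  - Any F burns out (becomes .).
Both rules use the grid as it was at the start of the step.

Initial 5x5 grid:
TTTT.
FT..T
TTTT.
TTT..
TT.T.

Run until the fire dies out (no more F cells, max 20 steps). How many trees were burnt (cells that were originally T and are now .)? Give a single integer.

Answer: 14

Derivation:
Step 1: +3 fires, +1 burnt (F count now 3)
Step 2: +3 fires, +3 burnt (F count now 3)
Step 3: +4 fires, +3 burnt (F count now 4)
Step 4: +4 fires, +4 burnt (F count now 4)
Step 5: +0 fires, +4 burnt (F count now 0)
Fire out after step 5
Initially T: 16, now '.': 23
Total burnt (originally-T cells now '.'): 14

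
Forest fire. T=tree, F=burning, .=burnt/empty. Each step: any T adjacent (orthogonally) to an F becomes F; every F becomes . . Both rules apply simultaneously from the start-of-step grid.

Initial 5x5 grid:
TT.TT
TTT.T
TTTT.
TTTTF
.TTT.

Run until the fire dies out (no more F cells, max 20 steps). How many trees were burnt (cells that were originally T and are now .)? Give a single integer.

Answer: 16

Derivation:
Step 1: +1 fires, +1 burnt (F count now 1)
Step 2: +3 fires, +1 burnt (F count now 3)
Step 3: +3 fires, +3 burnt (F count now 3)
Step 4: +4 fires, +3 burnt (F count now 4)
Step 5: +2 fires, +4 burnt (F count now 2)
Step 6: +2 fires, +2 burnt (F count now 2)
Step 7: +1 fires, +2 burnt (F count now 1)
Step 8: +0 fires, +1 burnt (F count now 0)
Fire out after step 8
Initially T: 19, now '.': 22
Total burnt (originally-T cells now '.'): 16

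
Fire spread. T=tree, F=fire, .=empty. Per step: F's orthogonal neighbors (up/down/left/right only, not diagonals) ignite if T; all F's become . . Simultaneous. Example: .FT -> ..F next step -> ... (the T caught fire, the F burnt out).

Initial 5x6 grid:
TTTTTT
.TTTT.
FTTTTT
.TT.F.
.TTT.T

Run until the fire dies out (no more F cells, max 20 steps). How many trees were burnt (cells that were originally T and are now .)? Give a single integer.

Step 1: +2 fires, +2 burnt (F count now 2)
Step 2: +6 fires, +2 burnt (F count now 6)
Step 3: +6 fires, +6 burnt (F count now 6)
Step 4: +5 fires, +6 burnt (F count now 5)
Step 5: +1 fires, +5 burnt (F count now 1)
Step 6: +0 fires, +1 burnt (F count now 0)
Fire out after step 6
Initially T: 21, now '.': 29
Total burnt (originally-T cells now '.'): 20

Answer: 20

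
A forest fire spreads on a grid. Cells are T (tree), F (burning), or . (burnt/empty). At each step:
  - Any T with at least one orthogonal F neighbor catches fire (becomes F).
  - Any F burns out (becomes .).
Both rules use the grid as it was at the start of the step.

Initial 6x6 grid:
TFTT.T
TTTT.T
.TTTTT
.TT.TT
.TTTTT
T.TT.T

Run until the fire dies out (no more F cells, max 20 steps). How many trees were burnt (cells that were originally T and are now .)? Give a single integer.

Answer: 26

Derivation:
Step 1: +3 fires, +1 burnt (F count now 3)
Step 2: +4 fires, +3 burnt (F count now 4)
Step 3: +3 fires, +4 burnt (F count now 3)
Step 4: +3 fires, +3 burnt (F count now 3)
Step 5: +2 fires, +3 burnt (F count now 2)
Step 6: +4 fires, +2 burnt (F count now 4)
Step 7: +4 fires, +4 burnt (F count now 4)
Step 8: +2 fires, +4 burnt (F count now 2)
Step 9: +1 fires, +2 burnt (F count now 1)
Step 10: +0 fires, +1 burnt (F count now 0)
Fire out after step 10
Initially T: 27, now '.': 35
Total burnt (originally-T cells now '.'): 26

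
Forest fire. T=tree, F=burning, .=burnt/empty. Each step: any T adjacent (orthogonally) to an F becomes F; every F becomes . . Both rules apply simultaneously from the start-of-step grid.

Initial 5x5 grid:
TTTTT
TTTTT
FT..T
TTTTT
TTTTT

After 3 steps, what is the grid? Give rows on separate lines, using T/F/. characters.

Step 1: 3 trees catch fire, 1 burn out
  TTTTT
  FTTTT
  .F..T
  FTTTT
  TTTTT
Step 2: 4 trees catch fire, 3 burn out
  FTTTT
  .FTTT
  ....T
  .FTTT
  FTTTT
Step 3: 4 trees catch fire, 4 burn out
  .FTTT
  ..FTT
  ....T
  ..FTT
  .FTTT

.FTTT
..FTT
....T
..FTT
.FTTT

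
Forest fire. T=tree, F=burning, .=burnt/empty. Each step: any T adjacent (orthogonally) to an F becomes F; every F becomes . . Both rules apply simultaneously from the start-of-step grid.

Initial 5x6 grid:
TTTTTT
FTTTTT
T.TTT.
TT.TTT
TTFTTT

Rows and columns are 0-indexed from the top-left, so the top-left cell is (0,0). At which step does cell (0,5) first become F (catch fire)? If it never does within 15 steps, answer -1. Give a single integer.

Step 1: cell (0,5)='T' (+5 fires, +2 burnt)
Step 2: cell (0,5)='T' (+7 fires, +5 burnt)
Step 3: cell (0,5)='T' (+6 fires, +7 burnt)
Step 4: cell (0,5)='T' (+4 fires, +6 burnt)
Step 5: cell (0,5)='T' (+2 fires, +4 burnt)
Step 6: cell (0,5)='F' (+1 fires, +2 burnt)
  -> target ignites at step 6
Step 7: cell (0,5)='.' (+0 fires, +1 burnt)
  fire out at step 7

6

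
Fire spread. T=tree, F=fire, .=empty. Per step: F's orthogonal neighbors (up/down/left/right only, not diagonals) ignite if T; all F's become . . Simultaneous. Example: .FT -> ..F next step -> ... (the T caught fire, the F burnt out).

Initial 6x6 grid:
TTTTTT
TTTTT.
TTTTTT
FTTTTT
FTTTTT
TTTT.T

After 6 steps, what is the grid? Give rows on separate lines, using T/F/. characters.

Step 1: 4 trees catch fire, 2 burn out
  TTTTTT
  TTTTT.
  FTTTTT
  .FTTTT
  .FTTTT
  FTTT.T
Step 2: 5 trees catch fire, 4 burn out
  TTTTTT
  FTTTT.
  .FTTTT
  ..FTTT
  ..FTTT
  .FTT.T
Step 3: 6 trees catch fire, 5 burn out
  FTTTTT
  .FTTT.
  ..FTTT
  ...FTT
  ...FTT
  ..FT.T
Step 4: 6 trees catch fire, 6 burn out
  .FTTTT
  ..FTT.
  ...FTT
  ....FT
  ....FT
  ...F.T
Step 5: 5 trees catch fire, 6 burn out
  ..FTTT
  ...FT.
  ....FT
  .....F
  .....F
  .....T
Step 6: 4 trees catch fire, 5 burn out
  ...FTT
  ....F.
  .....F
  ......
  ......
  .....F

...FTT
....F.
.....F
......
......
.....F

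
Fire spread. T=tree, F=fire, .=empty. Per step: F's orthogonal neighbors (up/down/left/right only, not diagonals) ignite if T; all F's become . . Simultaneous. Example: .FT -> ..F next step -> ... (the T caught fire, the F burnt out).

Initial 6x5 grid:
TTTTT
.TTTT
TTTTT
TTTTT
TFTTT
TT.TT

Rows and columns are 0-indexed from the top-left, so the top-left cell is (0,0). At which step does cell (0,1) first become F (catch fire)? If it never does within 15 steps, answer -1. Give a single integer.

Step 1: cell (0,1)='T' (+4 fires, +1 burnt)
Step 2: cell (0,1)='T' (+5 fires, +4 burnt)
Step 3: cell (0,1)='T' (+6 fires, +5 burnt)
Step 4: cell (0,1)='F' (+5 fires, +6 burnt)
  -> target ignites at step 4
Step 5: cell (0,1)='.' (+4 fires, +5 burnt)
Step 6: cell (0,1)='.' (+2 fires, +4 burnt)
Step 7: cell (0,1)='.' (+1 fires, +2 burnt)
Step 8: cell (0,1)='.' (+0 fires, +1 burnt)
  fire out at step 8

4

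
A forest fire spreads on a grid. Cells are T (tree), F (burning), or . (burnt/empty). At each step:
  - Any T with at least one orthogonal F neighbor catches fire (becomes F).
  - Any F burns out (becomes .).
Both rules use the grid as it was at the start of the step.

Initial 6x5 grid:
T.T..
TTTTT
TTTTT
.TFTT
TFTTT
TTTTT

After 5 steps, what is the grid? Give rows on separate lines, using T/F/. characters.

Step 1: 6 trees catch fire, 2 burn out
  T.T..
  TTTTT
  TTFTT
  .F.FT
  F.FTT
  TFTTT
Step 2: 7 trees catch fire, 6 burn out
  T.T..
  TTFTT
  TF.FT
  ....F
  ...FT
  F.FTT
Step 3: 7 trees catch fire, 7 burn out
  T.F..
  TF.FT
  F...F
  .....
  ....F
  ...FT
Step 4: 3 trees catch fire, 7 burn out
  T....
  F...F
  .....
  .....
  .....
  ....F
Step 5: 1 trees catch fire, 3 burn out
  F....
  .....
  .....
  .....
  .....
  .....

F....
.....
.....
.....
.....
.....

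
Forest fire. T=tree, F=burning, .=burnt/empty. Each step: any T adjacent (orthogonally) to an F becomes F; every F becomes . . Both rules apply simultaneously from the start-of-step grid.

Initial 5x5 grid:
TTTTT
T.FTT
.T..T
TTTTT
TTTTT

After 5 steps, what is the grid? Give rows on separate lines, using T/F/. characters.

Step 1: 2 trees catch fire, 1 burn out
  TTFTT
  T..FT
  .T..T
  TTTTT
  TTTTT
Step 2: 3 trees catch fire, 2 burn out
  TF.FT
  T...F
  .T..T
  TTTTT
  TTTTT
Step 3: 3 trees catch fire, 3 burn out
  F...F
  T....
  .T..F
  TTTTT
  TTTTT
Step 4: 2 trees catch fire, 3 burn out
  .....
  F....
  .T...
  TTTTF
  TTTTT
Step 5: 2 trees catch fire, 2 burn out
  .....
  .....
  .T...
  TTTF.
  TTTTF

.....
.....
.T...
TTTF.
TTTTF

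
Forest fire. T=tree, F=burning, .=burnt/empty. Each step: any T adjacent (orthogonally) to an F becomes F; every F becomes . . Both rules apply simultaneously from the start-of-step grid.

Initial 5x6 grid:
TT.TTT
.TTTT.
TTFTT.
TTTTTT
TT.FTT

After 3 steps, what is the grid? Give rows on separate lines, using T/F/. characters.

Step 1: 6 trees catch fire, 2 burn out
  TT.TTT
  .TFTT.
  TF.FT.
  TTFFTT
  TT..FT
Step 2: 7 trees catch fire, 6 burn out
  TT.TTT
  .F.FT.
  F...F.
  TF..FT
  TT...F
Step 3: 6 trees catch fire, 7 burn out
  TF.FTT
  ....F.
  ......
  F....F
  TF....

TF.FTT
....F.
......
F....F
TF....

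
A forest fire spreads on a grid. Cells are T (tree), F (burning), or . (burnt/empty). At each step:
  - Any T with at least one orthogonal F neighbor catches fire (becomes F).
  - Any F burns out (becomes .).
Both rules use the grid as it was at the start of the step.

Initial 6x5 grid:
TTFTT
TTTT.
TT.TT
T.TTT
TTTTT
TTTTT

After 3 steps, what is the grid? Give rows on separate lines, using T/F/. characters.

Step 1: 3 trees catch fire, 1 burn out
  TF.FT
  TTFT.
  TT.TT
  T.TTT
  TTTTT
  TTTTT
Step 2: 4 trees catch fire, 3 burn out
  F...F
  TF.F.
  TT.TT
  T.TTT
  TTTTT
  TTTTT
Step 3: 3 trees catch fire, 4 burn out
  .....
  F....
  TF.FT
  T.TTT
  TTTTT
  TTTTT

.....
F....
TF.FT
T.TTT
TTTTT
TTTTT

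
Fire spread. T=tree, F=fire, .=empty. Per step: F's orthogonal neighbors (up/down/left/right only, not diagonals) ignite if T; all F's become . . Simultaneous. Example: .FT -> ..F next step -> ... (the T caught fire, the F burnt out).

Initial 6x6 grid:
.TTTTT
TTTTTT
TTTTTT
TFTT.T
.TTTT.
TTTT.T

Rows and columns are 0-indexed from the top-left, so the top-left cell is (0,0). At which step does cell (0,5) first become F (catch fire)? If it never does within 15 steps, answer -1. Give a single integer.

Step 1: cell (0,5)='T' (+4 fires, +1 burnt)
Step 2: cell (0,5)='T' (+6 fires, +4 burnt)
Step 3: cell (0,5)='T' (+7 fires, +6 burnt)
Step 4: cell (0,5)='T' (+5 fires, +7 burnt)
Step 5: cell (0,5)='T' (+3 fires, +5 burnt)
Step 6: cell (0,5)='T' (+3 fires, +3 burnt)
Step 7: cell (0,5)='F' (+1 fires, +3 burnt)
  -> target ignites at step 7
Step 8: cell (0,5)='.' (+0 fires, +1 burnt)
  fire out at step 8

7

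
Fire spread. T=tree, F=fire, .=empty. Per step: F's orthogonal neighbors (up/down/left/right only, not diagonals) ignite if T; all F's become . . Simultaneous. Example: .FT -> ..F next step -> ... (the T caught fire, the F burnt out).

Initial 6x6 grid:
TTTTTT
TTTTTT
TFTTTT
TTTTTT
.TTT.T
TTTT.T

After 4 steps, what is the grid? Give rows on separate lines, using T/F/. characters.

Step 1: 4 trees catch fire, 1 burn out
  TTTTTT
  TFTTTT
  F.FTTT
  TFTTTT
  .TTT.T
  TTTT.T
Step 2: 7 trees catch fire, 4 burn out
  TFTTTT
  F.FTTT
  ...FTT
  F.FTTT
  .FTT.T
  TTTT.T
Step 3: 7 trees catch fire, 7 burn out
  F.FTTT
  ...FTT
  ....FT
  ...FTT
  ..FT.T
  TFTT.T
Step 4: 7 trees catch fire, 7 burn out
  ...FTT
  ....FT
  .....F
  ....FT
  ...F.T
  F.FT.T

...FTT
....FT
.....F
....FT
...F.T
F.FT.T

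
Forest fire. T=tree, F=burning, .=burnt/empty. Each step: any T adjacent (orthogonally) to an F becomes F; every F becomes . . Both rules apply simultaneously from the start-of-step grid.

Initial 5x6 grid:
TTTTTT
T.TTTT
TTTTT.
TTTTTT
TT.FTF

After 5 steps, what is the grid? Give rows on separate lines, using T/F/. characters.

Step 1: 3 trees catch fire, 2 burn out
  TTTTTT
  T.TTTT
  TTTTT.
  TTTFTF
  TT..F.
Step 2: 3 trees catch fire, 3 burn out
  TTTTTT
  T.TTTT
  TTTFT.
  TTF.F.
  TT....
Step 3: 4 trees catch fire, 3 burn out
  TTTTTT
  T.TFTT
  TTF.F.
  TF....
  TT....
Step 4: 6 trees catch fire, 4 burn out
  TTTFTT
  T.F.FT
  TF....
  F.....
  TF....
Step 5: 5 trees catch fire, 6 burn out
  TTF.FT
  T....F
  F.....
  ......
  F.....

TTF.FT
T....F
F.....
......
F.....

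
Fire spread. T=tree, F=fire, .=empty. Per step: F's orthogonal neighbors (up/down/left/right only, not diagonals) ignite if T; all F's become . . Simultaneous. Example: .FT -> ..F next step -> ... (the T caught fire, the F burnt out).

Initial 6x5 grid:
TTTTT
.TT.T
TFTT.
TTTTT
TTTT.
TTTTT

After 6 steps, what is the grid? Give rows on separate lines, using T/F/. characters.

Step 1: 4 trees catch fire, 1 burn out
  TTTTT
  .FT.T
  F.FT.
  TFTTT
  TTTT.
  TTTTT
Step 2: 6 trees catch fire, 4 burn out
  TFTTT
  ..F.T
  ...F.
  F.FTT
  TFTT.
  TTTTT
Step 3: 6 trees catch fire, 6 burn out
  F.FTT
  ....T
  .....
  ...FT
  F.FT.
  TFTTT
Step 4: 5 trees catch fire, 6 burn out
  ...FT
  ....T
  .....
  ....F
  ...F.
  F.FTT
Step 5: 2 trees catch fire, 5 burn out
  ....F
  ....T
  .....
  .....
  .....
  ...FT
Step 6: 2 trees catch fire, 2 burn out
  .....
  ....F
  .....
  .....
  .....
  ....F

.....
....F
.....
.....
.....
....F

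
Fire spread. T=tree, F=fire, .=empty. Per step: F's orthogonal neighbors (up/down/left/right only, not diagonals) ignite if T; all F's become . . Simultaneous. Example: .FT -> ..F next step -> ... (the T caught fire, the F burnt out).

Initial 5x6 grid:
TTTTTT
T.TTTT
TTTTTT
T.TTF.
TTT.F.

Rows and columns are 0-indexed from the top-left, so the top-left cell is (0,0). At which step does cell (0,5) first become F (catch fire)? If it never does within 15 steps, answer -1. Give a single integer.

Step 1: cell (0,5)='T' (+2 fires, +2 burnt)
Step 2: cell (0,5)='T' (+4 fires, +2 burnt)
Step 3: cell (0,5)='T' (+5 fires, +4 burnt)
Step 4: cell (0,5)='F' (+5 fires, +5 burnt)
  -> target ignites at step 4
Step 5: cell (0,5)='.' (+3 fires, +5 burnt)
Step 6: cell (0,5)='.' (+3 fires, +3 burnt)
Step 7: cell (0,5)='.' (+1 fires, +3 burnt)
Step 8: cell (0,5)='.' (+0 fires, +1 burnt)
  fire out at step 8

4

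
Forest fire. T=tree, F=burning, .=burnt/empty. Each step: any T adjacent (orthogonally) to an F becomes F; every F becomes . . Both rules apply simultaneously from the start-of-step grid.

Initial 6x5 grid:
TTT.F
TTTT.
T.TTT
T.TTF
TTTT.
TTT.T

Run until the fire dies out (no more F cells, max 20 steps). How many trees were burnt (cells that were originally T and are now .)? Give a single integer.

Step 1: +2 fires, +2 burnt (F count now 2)
Step 2: +3 fires, +2 burnt (F count now 3)
Step 3: +3 fires, +3 burnt (F count now 3)
Step 4: +3 fires, +3 burnt (F count now 3)
Step 5: +4 fires, +3 burnt (F count now 4)
Step 6: +4 fires, +4 burnt (F count now 4)
Step 7: +2 fires, +4 burnt (F count now 2)
Step 8: +0 fires, +2 burnt (F count now 0)
Fire out after step 8
Initially T: 22, now '.': 29
Total burnt (originally-T cells now '.'): 21

Answer: 21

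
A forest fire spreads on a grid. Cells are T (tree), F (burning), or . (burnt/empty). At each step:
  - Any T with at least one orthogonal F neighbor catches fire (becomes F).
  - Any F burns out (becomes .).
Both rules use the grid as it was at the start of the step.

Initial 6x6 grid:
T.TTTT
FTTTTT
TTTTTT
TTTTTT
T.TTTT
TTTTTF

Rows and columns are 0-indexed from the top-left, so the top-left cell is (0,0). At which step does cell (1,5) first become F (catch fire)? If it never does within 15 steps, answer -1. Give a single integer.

Step 1: cell (1,5)='T' (+5 fires, +2 burnt)
Step 2: cell (1,5)='T' (+6 fires, +5 burnt)
Step 3: cell (1,5)='T' (+9 fires, +6 burnt)
Step 4: cell (1,5)='F' (+10 fires, +9 burnt)
  -> target ignites at step 4
Step 5: cell (1,5)='.' (+2 fires, +10 burnt)
Step 6: cell (1,5)='.' (+0 fires, +2 burnt)
  fire out at step 6

4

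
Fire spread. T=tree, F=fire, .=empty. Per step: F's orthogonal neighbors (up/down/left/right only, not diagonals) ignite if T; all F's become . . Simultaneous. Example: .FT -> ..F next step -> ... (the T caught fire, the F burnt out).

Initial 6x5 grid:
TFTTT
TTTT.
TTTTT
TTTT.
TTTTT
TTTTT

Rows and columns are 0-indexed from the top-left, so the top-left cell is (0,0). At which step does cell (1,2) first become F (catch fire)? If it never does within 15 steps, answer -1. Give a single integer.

Step 1: cell (1,2)='T' (+3 fires, +1 burnt)
Step 2: cell (1,2)='F' (+4 fires, +3 burnt)
  -> target ignites at step 2
Step 3: cell (1,2)='.' (+5 fires, +4 burnt)
Step 4: cell (1,2)='.' (+4 fires, +5 burnt)
Step 5: cell (1,2)='.' (+5 fires, +4 burnt)
Step 6: cell (1,2)='.' (+3 fires, +5 burnt)
Step 7: cell (1,2)='.' (+2 fires, +3 burnt)
Step 8: cell (1,2)='.' (+1 fires, +2 burnt)
Step 9: cell (1,2)='.' (+0 fires, +1 burnt)
  fire out at step 9

2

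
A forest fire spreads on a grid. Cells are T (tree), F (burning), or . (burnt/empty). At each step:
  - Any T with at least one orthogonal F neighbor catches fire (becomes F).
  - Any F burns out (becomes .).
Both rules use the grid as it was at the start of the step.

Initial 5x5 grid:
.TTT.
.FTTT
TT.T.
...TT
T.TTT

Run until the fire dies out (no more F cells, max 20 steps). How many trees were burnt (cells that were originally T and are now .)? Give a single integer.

Step 1: +3 fires, +1 burnt (F count now 3)
Step 2: +3 fires, +3 burnt (F count now 3)
Step 3: +3 fires, +3 burnt (F count now 3)
Step 4: +1 fires, +3 burnt (F count now 1)
Step 5: +2 fires, +1 burnt (F count now 2)
Step 6: +2 fires, +2 burnt (F count now 2)
Step 7: +0 fires, +2 burnt (F count now 0)
Fire out after step 7
Initially T: 15, now '.': 24
Total burnt (originally-T cells now '.'): 14

Answer: 14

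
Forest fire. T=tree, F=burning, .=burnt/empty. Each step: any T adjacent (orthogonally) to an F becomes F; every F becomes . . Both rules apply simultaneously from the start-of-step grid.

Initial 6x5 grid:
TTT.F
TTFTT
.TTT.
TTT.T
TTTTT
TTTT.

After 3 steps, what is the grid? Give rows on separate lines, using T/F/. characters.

Step 1: 5 trees catch fire, 2 burn out
  TTF..
  TF.FF
  .TFT.
  TTT.T
  TTTTT
  TTTT.
Step 2: 5 trees catch fire, 5 burn out
  TF...
  F....
  .F.F.
  TTF.T
  TTTTT
  TTTT.
Step 3: 3 trees catch fire, 5 burn out
  F....
  .....
  .....
  TF..T
  TTFTT
  TTTT.

F....
.....
.....
TF..T
TTFTT
TTTT.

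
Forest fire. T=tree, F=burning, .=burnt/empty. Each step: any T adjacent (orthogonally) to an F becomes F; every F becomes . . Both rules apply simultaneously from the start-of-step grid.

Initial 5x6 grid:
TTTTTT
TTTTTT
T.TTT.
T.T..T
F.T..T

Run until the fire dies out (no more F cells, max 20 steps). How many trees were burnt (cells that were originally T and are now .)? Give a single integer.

Answer: 19

Derivation:
Step 1: +1 fires, +1 burnt (F count now 1)
Step 2: +1 fires, +1 burnt (F count now 1)
Step 3: +1 fires, +1 burnt (F count now 1)
Step 4: +2 fires, +1 burnt (F count now 2)
Step 5: +2 fires, +2 burnt (F count now 2)
Step 6: +3 fires, +2 burnt (F count now 3)
Step 7: +4 fires, +3 burnt (F count now 4)
Step 8: +4 fires, +4 burnt (F count now 4)
Step 9: +1 fires, +4 burnt (F count now 1)
Step 10: +0 fires, +1 burnt (F count now 0)
Fire out after step 10
Initially T: 21, now '.': 28
Total burnt (originally-T cells now '.'): 19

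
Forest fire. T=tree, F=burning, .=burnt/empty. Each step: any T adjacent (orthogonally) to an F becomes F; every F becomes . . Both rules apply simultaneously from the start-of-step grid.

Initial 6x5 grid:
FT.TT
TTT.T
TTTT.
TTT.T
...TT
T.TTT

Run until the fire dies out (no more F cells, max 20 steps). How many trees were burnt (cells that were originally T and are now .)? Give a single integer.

Answer: 11

Derivation:
Step 1: +2 fires, +1 burnt (F count now 2)
Step 2: +2 fires, +2 burnt (F count now 2)
Step 3: +3 fires, +2 burnt (F count now 3)
Step 4: +2 fires, +3 burnt (F count now 2)
Step 5: +2 fires, +2 burnt (F count now 2)
Step 6: +0 fires, +2 burnt (F count now 0)
Fire out after step 6
Initially T: 21, now '.': 20
Total burnt (originally-T cells now '.'): 11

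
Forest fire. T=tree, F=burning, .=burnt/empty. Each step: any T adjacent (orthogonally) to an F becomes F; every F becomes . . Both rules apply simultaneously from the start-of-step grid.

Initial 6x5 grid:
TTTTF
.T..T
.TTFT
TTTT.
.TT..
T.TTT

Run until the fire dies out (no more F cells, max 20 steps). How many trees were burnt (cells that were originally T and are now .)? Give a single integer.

Answer: 18

Derivation:
Step 1: +5 fires, +2 burnt (F count now 5)
Step 2: +3 fires, +5 burnt (F count now 3)
Step 3: +4 fires, +3 burnt (F count now 4)
Step 4: +4 fires, +4 burnt (F count now 4)
Step 5: +1 fires, +4 burnt (F count now 1)
Step 6: +1 fires, +1 burnt (F count now 1)
Step 7: +0 fires, +1 burnt (F count now 0)
Fire out after step 7
Initially T: 19, now '.': 29
Total burnt (originally-T cells now '.'): 18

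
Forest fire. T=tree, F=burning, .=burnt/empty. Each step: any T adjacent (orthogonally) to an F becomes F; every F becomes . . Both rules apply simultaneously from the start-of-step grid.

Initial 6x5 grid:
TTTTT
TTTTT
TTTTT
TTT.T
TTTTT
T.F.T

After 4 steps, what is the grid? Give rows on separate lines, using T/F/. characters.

Step 1: 1 trees catch fire, 1 burn out
  TTTTT
  TTTTT
  TTTTT
  TTT.T
  TTFTT
  T...T
Step 2: 3 trees catch fire, 1 burn out
  TTTTT
  TTTTT
  TTTTT
  TTF.T
  TF.FT
  T...T
Step 3: 4 trees catch fire, 3 burn out
  TTTTT
  TTTTT
  TTFTT
  TF..T
  F...F
  T...T
Step 4: 7 trees catch fire, 4 burn out
  TTTTT
  TTFTT
  TF.FT
  F...F
  .....
  F...F

TTTTT
TTFTT
TF.FT
F...F
.....
F...F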